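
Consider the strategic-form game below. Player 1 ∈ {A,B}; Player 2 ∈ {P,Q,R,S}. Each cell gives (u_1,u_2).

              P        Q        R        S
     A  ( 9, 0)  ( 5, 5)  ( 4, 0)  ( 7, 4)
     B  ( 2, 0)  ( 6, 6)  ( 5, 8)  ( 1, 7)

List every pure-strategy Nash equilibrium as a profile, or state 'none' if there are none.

(A,P): not NE [P2→Q gives 5>0]
(A,Q): not NE [P1→B gives 6>5]
(A,R): not NE [P1→B gives 5>4; P2→Q gives 5>0]
(A,S): not NE [P2→Q gives 5>4]
(B,P): not NE [P1→A gives 9>2; P2→R gives 8>0]
(B,Q): not NE [P2→R gives 8>6]
(B,R): NE
(B,S): not NE [P1→A gives 7>1; P2→R gives 8>7]

PSNE = {(B,R)}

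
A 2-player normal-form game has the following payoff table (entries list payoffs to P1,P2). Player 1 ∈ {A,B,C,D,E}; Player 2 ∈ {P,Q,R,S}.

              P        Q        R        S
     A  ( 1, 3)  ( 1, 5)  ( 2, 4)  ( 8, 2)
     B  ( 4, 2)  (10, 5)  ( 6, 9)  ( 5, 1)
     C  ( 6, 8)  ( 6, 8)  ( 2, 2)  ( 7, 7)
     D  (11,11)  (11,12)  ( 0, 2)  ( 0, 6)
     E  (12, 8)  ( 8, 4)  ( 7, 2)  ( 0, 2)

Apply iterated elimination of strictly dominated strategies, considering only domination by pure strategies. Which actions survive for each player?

P2 drop S (P beats it: A:3>2 B:2>1 C:8>7 D:11>6 E:8>2)
P1 drop A (B beats it: P:4>1 Q:10>1 R:6>2)
P1 drop C (E beats it: P:12>6 Q:8>6 R:7>2)
P1→{B,D,E} P2→{P,Q,R}

Survivors P1:{B,D,E} P2:{P,Q,R}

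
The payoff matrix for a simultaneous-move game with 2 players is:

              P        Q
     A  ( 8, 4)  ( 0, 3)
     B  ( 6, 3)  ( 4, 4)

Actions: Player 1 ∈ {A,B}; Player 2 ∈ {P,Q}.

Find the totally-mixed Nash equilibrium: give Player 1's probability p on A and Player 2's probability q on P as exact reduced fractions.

p=1/2, q=2/3

P1 indiff ⇒ q·8+(1-q)·0 = q·6+(1-q)·4 ⇒ q(2) = (1-q)(4) ⇒ q = 2/3
P2 indiff ⇒ p·4+(1-p)·3 = p·3+(1-p)·4 ⇒ p(1) = (1-p)(1) ⇒ p = 1/2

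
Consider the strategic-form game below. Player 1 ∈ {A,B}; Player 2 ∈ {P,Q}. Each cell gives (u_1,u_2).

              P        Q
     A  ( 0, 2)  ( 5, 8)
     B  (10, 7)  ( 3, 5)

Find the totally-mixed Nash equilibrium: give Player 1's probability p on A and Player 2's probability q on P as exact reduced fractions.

P1 indiff ⇒ q·0+(1-q)·5 = q·10+(1-q)·3 ⇒ q(-10) = (1-q)(-2) ⇒ q = 1/6
P2 indiff ⇒ p·2+(1-p)·7 = p·8+(1-p)·5 ⇒ p(-6) = (1-p)(-2) ⇒ p = 1/4

(p,q) = (1/4, 1/6)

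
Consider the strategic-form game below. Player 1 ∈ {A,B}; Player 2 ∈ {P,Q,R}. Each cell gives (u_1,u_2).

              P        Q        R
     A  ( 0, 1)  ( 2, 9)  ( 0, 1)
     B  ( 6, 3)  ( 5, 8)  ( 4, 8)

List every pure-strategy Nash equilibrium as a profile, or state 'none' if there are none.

NE set: (B,Q), (B,R)

(A,P): not NE [P1→B gives 6>0; P2→Q gives 9>1]
(A,Q): not NE [P1→B gives 5>2]
(A,R): not NE [P1→B gives 4>0; P2→Q gives 9>1]
(B,P): not NE [P2→R gives 8>3]
(B,Q): NE
(B,R): NE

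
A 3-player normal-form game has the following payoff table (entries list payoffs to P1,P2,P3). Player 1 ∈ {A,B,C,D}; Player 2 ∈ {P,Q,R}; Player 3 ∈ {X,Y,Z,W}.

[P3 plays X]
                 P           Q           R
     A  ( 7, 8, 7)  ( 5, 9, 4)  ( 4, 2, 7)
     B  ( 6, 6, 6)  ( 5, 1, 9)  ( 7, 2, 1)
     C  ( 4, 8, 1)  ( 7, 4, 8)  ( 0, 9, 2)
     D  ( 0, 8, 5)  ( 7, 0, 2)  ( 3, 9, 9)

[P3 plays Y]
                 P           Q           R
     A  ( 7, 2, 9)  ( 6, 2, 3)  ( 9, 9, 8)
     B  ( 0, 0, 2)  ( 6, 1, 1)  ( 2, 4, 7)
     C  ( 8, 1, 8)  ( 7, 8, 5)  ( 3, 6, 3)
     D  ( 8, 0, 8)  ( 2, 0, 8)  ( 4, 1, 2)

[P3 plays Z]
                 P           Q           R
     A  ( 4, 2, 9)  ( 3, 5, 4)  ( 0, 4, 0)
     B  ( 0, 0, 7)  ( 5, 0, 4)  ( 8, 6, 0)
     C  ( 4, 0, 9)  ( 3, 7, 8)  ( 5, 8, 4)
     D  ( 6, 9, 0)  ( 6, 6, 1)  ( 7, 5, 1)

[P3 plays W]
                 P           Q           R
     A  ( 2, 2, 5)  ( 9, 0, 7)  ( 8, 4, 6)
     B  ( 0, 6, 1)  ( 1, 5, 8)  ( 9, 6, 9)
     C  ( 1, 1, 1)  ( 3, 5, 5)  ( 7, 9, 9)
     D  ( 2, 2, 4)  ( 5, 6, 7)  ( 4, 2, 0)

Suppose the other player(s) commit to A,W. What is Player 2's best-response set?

u_2(P vs A,W) = 2
u_2(Q vs A,W) = 0
u_2(R vs A,W) = 4
max payoff 4 at {R}

argmax u_2 = {R}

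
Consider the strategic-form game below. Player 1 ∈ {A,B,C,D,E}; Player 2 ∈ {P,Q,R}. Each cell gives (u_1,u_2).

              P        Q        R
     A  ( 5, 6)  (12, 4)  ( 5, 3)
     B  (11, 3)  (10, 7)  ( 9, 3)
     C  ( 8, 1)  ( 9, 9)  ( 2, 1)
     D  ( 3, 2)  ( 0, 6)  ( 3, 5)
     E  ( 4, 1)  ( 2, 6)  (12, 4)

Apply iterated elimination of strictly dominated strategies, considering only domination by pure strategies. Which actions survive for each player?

IESDS → P1:{A,B} P2:{P,Q}

P1 drop C (B beats it: P:11>8 Q:10>9 R:9>2)
P1 drop D (A beats it: P:5>3 Q:12>0 R:5>3)
P2 drop R (Q beats it: A:4>3 B:7>3 E:6>4)
P1 drop E (A beats it: P:5>4 Q:12>2)
P1→{A,B} P2→{P,Q}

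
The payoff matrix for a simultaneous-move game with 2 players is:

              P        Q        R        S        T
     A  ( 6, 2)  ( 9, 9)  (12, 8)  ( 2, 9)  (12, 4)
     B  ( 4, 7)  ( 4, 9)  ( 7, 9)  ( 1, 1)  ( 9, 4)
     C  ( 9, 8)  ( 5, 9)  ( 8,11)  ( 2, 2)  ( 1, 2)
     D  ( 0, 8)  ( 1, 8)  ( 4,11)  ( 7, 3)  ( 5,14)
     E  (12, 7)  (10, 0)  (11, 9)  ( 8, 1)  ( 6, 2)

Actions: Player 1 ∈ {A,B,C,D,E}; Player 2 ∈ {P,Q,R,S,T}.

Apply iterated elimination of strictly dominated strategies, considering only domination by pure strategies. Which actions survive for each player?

Remaining: P1:{A,E} P2:{Q,R,S}

P1 drop B (A beats it: P:6>4 Q:9>4 R:12>7 S:2>1 T:12>9)
P1 drop C (E beats it: P:12>9 Q:10>5 R:11>8 S:8>2 T:6>1)
P1 drop D (E beats it: P:12>0 Q:10>1 R:11>4 S:8>7 T:6>5)
P2 drop P (R beats it: A:8>2 E:9>7)
P2 drop T (R beats it: A:8>4 E:9>2)
P1→{A,E} P2→{Q,R,S}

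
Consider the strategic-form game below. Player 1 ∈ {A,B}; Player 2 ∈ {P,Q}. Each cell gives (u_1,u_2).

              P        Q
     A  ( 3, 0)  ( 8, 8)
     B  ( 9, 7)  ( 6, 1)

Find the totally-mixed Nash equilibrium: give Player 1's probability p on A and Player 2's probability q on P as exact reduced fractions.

P1 indiff ⇒ q·3+(1-q)·8 = q·9+(1-q)·6 ⇒ q(-6) = (1-q)(-2) ⇒ q = 1/4
P2 indiff ⇒ p·0+(1-p)·7 = p·8+(1-p)·1 ⇒ p(-8) = (1-p)(-6) ⇒ p = 3/7

(p,q) = (3/7, 1/4)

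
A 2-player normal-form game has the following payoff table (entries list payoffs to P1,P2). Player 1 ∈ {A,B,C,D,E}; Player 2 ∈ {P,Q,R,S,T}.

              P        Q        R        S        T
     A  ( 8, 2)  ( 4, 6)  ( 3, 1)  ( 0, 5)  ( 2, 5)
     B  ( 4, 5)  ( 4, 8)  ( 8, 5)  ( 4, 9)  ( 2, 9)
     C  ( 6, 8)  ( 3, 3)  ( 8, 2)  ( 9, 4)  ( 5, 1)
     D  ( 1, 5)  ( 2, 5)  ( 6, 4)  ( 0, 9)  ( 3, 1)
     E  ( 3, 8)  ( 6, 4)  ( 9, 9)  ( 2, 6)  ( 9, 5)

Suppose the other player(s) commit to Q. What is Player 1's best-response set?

u_1(A vs Q) = 4
u_1(B vs Q) = 4
u_1(C vs Q) = 3
u_1(D vs Q) = 2
u_1(E vs Q) = 6
max payoff 6 at {E}

BR_1 = {E}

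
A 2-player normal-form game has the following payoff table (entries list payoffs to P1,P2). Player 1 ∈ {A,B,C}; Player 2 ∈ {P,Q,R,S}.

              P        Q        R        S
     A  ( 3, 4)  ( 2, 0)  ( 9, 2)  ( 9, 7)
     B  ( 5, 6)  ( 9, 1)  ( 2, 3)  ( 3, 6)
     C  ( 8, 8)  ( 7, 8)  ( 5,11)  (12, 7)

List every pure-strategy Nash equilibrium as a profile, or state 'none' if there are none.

Equilibria: none

(A,P): not NE [P1→C gives 8>3; P2→S gives 7>4]
(A,Q): not NE [P1→B gives 9>2; P2→S gives 7>0]
(A,R): not NE [P2→S gives 7>2]
(A,S): not NE [P1→C gives 12>9]
(B,P): not NE [P1→C gives 8>5]
(B,Q): not NE [P2→S gives 6>1]
(B,R): not NE [P1→A gives 9>2; P2→S gives 6>3]
(B,S): not NE [P1→C gives 12>3]
(C,P): not NE [P2→R gives 11>8]
(C,Q): not NE [P1→B gives 9>7; P2→R gives 11>8]
(C,R): not NE [P1→A gives 9>5]
(C,S): not NE [P2→R gives 11>7]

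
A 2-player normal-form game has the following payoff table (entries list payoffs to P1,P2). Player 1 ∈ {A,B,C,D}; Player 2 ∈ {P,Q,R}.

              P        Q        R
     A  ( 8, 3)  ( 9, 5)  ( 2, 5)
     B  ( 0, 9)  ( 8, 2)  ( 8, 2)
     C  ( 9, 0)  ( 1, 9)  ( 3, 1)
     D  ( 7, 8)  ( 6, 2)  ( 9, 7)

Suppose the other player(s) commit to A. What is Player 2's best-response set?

u_2(P vs A) = 3
u_2(Q vs A) = 5
u_2(R vs A) = 5
max payoff 5 at {Q,R}

BR_2 = {Q,R}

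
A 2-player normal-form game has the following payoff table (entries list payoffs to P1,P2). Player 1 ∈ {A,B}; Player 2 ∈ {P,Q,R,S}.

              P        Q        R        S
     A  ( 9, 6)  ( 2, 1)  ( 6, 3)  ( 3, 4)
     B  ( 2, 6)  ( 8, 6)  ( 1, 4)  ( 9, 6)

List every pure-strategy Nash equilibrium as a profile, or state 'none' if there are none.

Nash profiles: (A,P), (B,Q), (B,S)

(A,P): NE
(A,Q): not NE [P1→B gives 8>2; P2→P gives 6>1]
(A,R): not NE [P2→P gives 6>3]
(A,S): not NE [P1→B gives 9>3; P2→P gives 6>4]
(B,P): not NE [P1→A gives 9>2]
(B,Q): NE
(B,R): not NE [P1→A gives 6>1; P2→S gives 6>4]
(B,S): NE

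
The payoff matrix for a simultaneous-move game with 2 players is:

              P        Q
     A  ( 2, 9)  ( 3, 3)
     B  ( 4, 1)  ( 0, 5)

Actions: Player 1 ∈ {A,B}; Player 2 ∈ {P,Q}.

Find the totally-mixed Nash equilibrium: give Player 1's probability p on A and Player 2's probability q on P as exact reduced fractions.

(p,q) = (2/5, 3/5)

P1 indiff ⇒ q·2+(1-q)·3 = q·4+(1-q)·0 ⇒ q(-2) = (1-q)(-3) ⇒ q = 3/5
P2 indiff ⇒ p·9+(1-p)·1 = p·3+(1-p)·5 ⇒ p(6) = (1-p)(4) ⇒ p = 2/5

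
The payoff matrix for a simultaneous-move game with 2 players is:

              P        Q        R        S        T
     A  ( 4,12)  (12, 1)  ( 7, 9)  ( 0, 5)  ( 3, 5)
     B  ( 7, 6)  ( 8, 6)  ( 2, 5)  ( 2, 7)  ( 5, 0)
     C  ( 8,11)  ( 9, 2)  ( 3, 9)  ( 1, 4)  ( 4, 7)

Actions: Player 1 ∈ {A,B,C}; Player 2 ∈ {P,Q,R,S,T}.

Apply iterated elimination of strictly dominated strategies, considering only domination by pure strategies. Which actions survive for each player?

P2 drop Q (S beats it: A:5>1 B:7>6 C:4>2)
P2 drop R (P beats it: A:12>9 B:6>5 C:11>9)
P1 drop A (B beats it: P:7>4 S:2>0 T:5>3)
P2 drop T (P beats it: B:6>0 C:11>7)
P1→{B,C} P2→{P,S}

IESDS → P1:{B,C} P2:{P,S}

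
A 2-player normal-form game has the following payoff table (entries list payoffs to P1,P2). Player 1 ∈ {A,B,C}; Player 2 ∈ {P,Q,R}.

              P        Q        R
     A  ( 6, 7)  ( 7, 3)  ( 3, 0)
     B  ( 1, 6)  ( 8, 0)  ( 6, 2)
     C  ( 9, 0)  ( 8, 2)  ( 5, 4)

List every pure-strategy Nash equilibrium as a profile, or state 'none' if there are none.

(A,P): not NE [P1→C gives 9>6]
(A,Q): not NE [P1→C gives 8>7; P2→P gives 7>3]
(A,R): not NE [P1→B gives 6>3; P2→P gives 7>0]
(B,P): not NE [P1→C gives 9>1]
(B,Q): not NE [P2→P gives 6>0]
(B,R): not NE [P2→P gives 6>2]
(C,P): not NE [P2→R gives 4>0]
(C,Q): not NE [P2→R gives 4>2]
(C,R): not NE [P1→B gives 6>5]

Equilibria: none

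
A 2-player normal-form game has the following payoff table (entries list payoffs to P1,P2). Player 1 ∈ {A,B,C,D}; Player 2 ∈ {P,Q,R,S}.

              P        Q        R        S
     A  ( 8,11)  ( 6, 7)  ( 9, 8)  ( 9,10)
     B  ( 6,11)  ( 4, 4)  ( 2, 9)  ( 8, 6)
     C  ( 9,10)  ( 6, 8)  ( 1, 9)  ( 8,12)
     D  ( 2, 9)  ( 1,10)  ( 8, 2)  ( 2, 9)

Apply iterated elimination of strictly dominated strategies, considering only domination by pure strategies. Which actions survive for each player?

P1 drop B (A beats it: P:8>6 Q:6>4 R:9>2 S:9>8)
P1 drop D (A beats it: P:8>2 Q:6>1 R:9>8 S:9>2)
P2 drop Q (P beats it: A:11>7 C:10>8)
P2 drop R (P beats it: A:11>8 C:10>9)
P1→{A,C} P2→{P,S}

Survivors P1:{A,C} P2:{P,S}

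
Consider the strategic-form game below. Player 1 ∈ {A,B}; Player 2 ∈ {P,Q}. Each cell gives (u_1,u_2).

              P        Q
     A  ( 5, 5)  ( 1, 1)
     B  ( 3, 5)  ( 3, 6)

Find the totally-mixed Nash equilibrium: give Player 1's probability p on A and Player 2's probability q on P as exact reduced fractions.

P1 indiff ⇒ q·5+(1-q)·1 = q·3+(1-q)·3 ⇒ q(2) = (1-q)(2) ⇒ q = 1/2
P2 indiff ⇒ p·5+(1-p)·5 = p·1+(1-p)·6 ⇒ p(4) = (1-p)(1) ⇒ p = 1/5

P1 mixes 1/5 on A; P2 mixes 1/2 on P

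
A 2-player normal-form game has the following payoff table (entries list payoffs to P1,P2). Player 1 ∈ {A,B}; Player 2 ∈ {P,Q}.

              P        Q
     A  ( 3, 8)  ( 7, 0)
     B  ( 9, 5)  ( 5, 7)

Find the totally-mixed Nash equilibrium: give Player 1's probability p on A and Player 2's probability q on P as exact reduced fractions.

(p,q) = (1/5, 1/4)

P1 indiff ⇒ q·3+(1-q)·7 = q·9+(1-q)·5 ⇒ q(-6) = (1-q)(-2) ⇒ q = 1/4
P2 indiff ⇒ p·8+(1-p)·5 = p·0+(1-p)·7 ⇒ p(8) = (1-p)(2) ⇒ p = 1/5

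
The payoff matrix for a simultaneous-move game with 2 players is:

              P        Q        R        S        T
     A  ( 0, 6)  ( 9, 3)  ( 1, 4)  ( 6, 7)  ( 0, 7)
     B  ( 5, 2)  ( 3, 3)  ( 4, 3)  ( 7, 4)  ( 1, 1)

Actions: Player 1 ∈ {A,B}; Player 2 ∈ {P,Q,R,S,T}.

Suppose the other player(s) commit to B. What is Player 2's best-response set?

BR_2 = {S}

u_2(P vs B) = 2
u_2(Q vs B) = 3
u_2(R vs B) = 3
u_2(S vs B) = 4
u_2(T vs B) = 1
max payoff 4 at {S}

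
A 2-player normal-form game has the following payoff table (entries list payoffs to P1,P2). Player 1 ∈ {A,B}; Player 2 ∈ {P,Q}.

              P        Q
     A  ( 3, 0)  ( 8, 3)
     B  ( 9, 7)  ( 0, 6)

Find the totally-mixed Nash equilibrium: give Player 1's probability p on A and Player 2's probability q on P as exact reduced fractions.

P1 indiff ⇒ q·3+(1-q)·8 = q·9+(1-q)·0 ⇒ q(-6) = (1-q)(-8) ⇒ q = 4/7
P2 indiff ⇒ p·0+(1-p)·7 = p·3+(1-p)·6 ⇒ p(-3) = (1-p)(-1) ⇒ p = 1/4

P1 mixes 1/4 on A; P2 mixes 4/7 on P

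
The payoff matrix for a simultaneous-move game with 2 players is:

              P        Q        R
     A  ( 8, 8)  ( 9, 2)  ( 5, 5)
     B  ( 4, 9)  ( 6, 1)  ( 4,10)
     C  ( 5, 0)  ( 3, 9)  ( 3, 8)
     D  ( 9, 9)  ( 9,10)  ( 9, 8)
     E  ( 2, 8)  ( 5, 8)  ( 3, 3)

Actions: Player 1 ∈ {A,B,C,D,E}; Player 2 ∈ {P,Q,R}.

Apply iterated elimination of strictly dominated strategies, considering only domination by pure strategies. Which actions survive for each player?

Survivors P1:{A,D} P2:{P,Q}

P1 drop B (A beats it: P:8>4 Q:9>6 R:5>4)
P1 drop C (A beats it: P:8>5 Q:9>3 R:5>3)
P1 drop E (A beats it: P:8>2 Q:9>5 R:5>3)
P2 drop R (P beats it: A:8>5 D:9>8)
P1→{A,D} P2→{P,Q}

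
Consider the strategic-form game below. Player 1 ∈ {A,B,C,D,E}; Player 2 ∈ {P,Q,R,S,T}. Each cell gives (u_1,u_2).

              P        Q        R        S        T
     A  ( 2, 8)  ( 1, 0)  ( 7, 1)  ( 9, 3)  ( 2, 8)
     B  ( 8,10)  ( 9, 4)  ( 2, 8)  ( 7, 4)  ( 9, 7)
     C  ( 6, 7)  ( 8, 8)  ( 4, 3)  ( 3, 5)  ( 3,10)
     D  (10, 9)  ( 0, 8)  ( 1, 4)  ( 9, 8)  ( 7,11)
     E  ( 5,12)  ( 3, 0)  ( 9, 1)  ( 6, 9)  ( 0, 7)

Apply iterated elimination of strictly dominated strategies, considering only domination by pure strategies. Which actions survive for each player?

Survivors P1:{B,D} P2:{P,T}

P2 drop Q (T beats it: A:8>0 B:7>4 C:10>8 D:11>8 E:7>0)
P2 drop R (P beats it: A:8>1 B:10>8 C:7>3 D:9>4 E:12>1)
P1 drop C (B beats it: P:8>6 S:7>3 T:9>3)
P1 drop E (B beats it: P:8>5 S:7>6 T:9>0)
P2 drop S (P beats it: A:8>3 B:10>4 D:9>8)
P1 drop A (B beats it: P:8>2 T:9>2)
P1→{B,D} P2→{P,T}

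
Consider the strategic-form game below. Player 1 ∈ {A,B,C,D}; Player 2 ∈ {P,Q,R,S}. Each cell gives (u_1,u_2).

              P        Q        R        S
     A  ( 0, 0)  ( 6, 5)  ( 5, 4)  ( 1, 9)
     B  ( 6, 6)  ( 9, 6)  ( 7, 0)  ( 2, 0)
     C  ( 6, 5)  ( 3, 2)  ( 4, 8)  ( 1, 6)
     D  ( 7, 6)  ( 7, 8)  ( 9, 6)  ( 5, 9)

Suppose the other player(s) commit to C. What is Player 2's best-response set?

argmax u_2 = {R}

u_2(P vs C) = 5
u_2(Q vs C) = 2
u_2(R vs C) = 8
u_2(S vs C) = 6
max payoff 8 at {R}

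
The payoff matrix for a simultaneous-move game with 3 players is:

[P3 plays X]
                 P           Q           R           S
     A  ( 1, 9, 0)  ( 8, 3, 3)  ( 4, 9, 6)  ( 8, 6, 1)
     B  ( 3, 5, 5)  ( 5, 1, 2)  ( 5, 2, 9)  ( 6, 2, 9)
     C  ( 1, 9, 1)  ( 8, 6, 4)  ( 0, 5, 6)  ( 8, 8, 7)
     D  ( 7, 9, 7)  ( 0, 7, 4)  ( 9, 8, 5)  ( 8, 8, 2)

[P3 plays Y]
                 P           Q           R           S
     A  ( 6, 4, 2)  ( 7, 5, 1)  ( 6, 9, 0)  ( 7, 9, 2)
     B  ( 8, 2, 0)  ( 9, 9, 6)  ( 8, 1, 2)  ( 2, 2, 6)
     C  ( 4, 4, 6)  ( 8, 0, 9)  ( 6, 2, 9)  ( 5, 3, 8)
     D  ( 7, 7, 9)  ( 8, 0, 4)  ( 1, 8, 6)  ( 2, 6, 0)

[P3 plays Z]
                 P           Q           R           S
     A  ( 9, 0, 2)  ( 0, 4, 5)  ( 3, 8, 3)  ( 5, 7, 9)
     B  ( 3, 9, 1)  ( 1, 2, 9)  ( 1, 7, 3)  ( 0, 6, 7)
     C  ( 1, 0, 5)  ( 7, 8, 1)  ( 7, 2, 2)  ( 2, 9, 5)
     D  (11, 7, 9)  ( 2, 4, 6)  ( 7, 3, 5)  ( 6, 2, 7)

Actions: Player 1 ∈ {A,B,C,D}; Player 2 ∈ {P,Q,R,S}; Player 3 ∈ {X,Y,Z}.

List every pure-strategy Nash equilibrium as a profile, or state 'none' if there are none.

PSNE = {(D,P,Z)}

(A,P,X): not NE [P1→D gives 7>1; P3→Z gives 2>0]
(A,P,Y): not NE [P1→B gives 8>6; P2→S gives 9>4]
(A,P,Z): not NE [P1→D gives 11>9; P2→R gives 8>0]
(A,Q,X): not NE [P2→R gives 9>3; P3→Z gives 5>3]
(A,Q,Y): not NE [P1→B gives 9>7; P2→S gives 9>5; P3→Z gives 5>1]
(A,Q,Z): not NE [P1→C gives 7>0; P2→R gives 8>4]
(A,R,X): not NE [P1→D gives 9>4]
(A,R,Y): not NE [P1→B gives 8>6; P3→X gives 6>0]
(A,R,Z): not NE [P1→D gives 7>3; P3→X gives 6>3]
(A,S,X): not NE [P2→R gives 9>6; P3→Z gives 9>1]
(A,S,Y): not NE [P3→Z gives 9>2]
(A,S,Z): not NE [P1→D gives 6>5; P2→R gives 8>7]
(B,P,X): not NE [P1→D gives 7>3]
(B,P,Y): not NE [P2→Q gives 9>2; P3→X gives 5>0]
(B,P,Z): not NE [P1→D gives 11>3; P3→X gives 5>1]
(B,Q,X): not NE [P1→C gives 8>5; P2→P gives 5>1; P3→Z gives 9>2]
(B,Q,Y): not NE [P3→Z gives 9>6]
(B,Q,Z): not NE [P1→C gives 7>1; P2→P gives 9>2]
(B,R,X): not NE [P1→D gives 9>5; P2→P gives 5>2]
(B,R,Y): not NE [P2→Q gives 9>1; P3→X gives 9>2]
(B,R,Z): not NE [P1→D gives 7>1; P2→P gives 9>7; P3→X gives 9>3]
(B,S,X): not NE [P1→D gives 8>6; P2→P gives 5>2]
(B,S,Y): not NE [P1→A gives 7>2; P2→Q gives 9>2; P3→X gives 9>6]
(B,S,Z): not NE [P1→D gives 6>0; P2→P gives 9>6; P3→X gives 9>7]
(C,P,X): not NE [P1→D gives 7>1; P3→Y gives 6>1]
(C,P,Y): not NE [P1→B gives 8>4]
(C,P,Z): not NE [P1→D gives 11>1; P2→S gives 9>0; P3→Y gives 6>5]
(C,Q,X): not NE [P2→P gives 9>6; P3→Y gives 9>4]
(C,Q,Y): not NE [P1→B gives 9>8; P2→P gives 4>0]
(C,Q,Z): not NE [P2→S gives 9>8; P3→Y gives 9>1]
(C,R,X): not NE [P1→D gives 9>0; P2→P gives 9>5; P3→Y gives 9>6]
(C,R,Y): not NE [P1→B gives 8>6; P2→P gives 4>2]
(C,R,Z): not NE [P2→S gives 9>2; P3→Y gives 9>2]
(C,S,X): not NE [P2→P gives 9>8; P3→Y gives 8>7]
(C,S,Y): not NE [P1→A gives 7>5; P2→P gives 4>3]
(C,S,Z): not NE [P1→D gives 6>2; P3→Y gives 8>5]
(D,P,X): not NE [P3→Z gives 9>7]
(D,P,Y): not NE [P1→B gives 8>7; P2→R gives 8>7]
(D,P,Z): NE
(D,Q,X): not NE [P1→C gives 8>0; P2→P gives 9>7; P3→Z gives 6>4]
(D,Q,Y): not NE [P1→B gives 9>8; P2→R gives 8>0; P3→Z gives 6>4]
(D,Q,Z): not NE [P1→C gives 7>2; P2→P gives 7>4]
(D,R,X): not NE [P2→P gives 9>8; P3→Y gives 6>5]
(D,R,Y): not NE [P1→B gives 8>1]
(D,R,Z): not NE [P2→P gives 7>3; P3→Y gives 6>5]
(D,S,X): not NE [P2→P gives 9>8; P3→Z gives 7>2]
(D,S,Y): not NE [P1→A gives 7>2; P2→R gives 8>6; P3→Z gives 7>0]
(D,S,Z): not NE [P2→P gives 7>2]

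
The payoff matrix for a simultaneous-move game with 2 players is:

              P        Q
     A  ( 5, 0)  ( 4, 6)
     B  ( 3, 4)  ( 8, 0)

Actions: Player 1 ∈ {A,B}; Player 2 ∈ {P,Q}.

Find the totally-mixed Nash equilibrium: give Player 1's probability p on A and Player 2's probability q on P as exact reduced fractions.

P1 mixes 2/5 on A; P2 mixes 2/3 on P

P1 indiff ⇒ q·5+(1-q)·4 = q·3+(1-q)·8 ⇒ q(2) = (1-q)(4) ⇒ q = 2/3
P2 indiff ⇒ p·0+(1-p)·4 = p·6+(1-p)·0 ⇒ p(-6) = (1-p)(-4) ⇒ p = 2/5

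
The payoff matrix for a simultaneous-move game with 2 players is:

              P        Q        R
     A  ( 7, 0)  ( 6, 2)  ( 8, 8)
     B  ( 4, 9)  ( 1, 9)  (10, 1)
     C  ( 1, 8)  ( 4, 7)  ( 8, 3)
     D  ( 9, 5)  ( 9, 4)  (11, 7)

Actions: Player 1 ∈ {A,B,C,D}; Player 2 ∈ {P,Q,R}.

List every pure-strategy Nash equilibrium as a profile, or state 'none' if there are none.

(A,P): not NE [P1→D gives 9>7; P2→R gives 8>0]
(A,Q): not NE [P1→D gives 9>6; P2→R gives 8>2]
(A,R): not NE [P1→D gives 11>8]
(B,P): not NE [P1→D gives 9>4]
(B,Q): not NE [P1→D gives 9>1]
(B,R): not NE [P1→D gives 11>10; P2→Q gives 9>1]
(C,P): not NE [P1→D gives 9>1]
(C,Q): not NE [P1→D gives 9>4; P2→P gives 8>7]
(C,R): not NE [P1→D gives 11>8; P2→P gives 8>3]
(D,P): not NE [P2→R gives 7>5]
(D,Q): not NE [P2→R gives 7>4]
(D,R): NE

NE set: (D,R)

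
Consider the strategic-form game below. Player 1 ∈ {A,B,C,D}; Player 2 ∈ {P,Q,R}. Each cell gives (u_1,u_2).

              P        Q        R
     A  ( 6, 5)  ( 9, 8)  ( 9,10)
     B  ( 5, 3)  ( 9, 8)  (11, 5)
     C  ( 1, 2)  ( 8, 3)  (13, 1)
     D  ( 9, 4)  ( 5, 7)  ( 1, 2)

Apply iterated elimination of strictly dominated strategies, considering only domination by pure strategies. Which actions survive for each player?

P2 drop P (Q beats it: A:8>5 B:8>3 C:3>2 D:7>4)
P1 drop D (A beats it: Q:9>5 R:9>1)
P1→{A,B,C} P2→{Q,R}

Remaining: P1:{A,B,C} P2:{Q,R}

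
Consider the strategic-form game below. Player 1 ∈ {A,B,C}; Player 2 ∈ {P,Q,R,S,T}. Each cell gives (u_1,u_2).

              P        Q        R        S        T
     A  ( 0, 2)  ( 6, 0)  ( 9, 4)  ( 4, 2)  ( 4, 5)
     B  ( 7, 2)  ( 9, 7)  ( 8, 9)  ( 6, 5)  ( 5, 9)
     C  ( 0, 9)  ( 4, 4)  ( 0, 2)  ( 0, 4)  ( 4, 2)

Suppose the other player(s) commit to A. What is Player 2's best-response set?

P2 best: {T}

u_2(P vs A) = 2
u_2(Q vs A) = 0
u_2(R vs A) = 4
u_2(S vs A) = 2
u_2(T vs A) = 5
max payoff 5 at {T}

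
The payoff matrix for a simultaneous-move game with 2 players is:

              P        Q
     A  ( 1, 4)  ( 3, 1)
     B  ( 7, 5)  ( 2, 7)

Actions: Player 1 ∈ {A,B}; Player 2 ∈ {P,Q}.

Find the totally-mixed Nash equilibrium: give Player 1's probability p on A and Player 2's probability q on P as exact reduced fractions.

p=2/5, q=1/7

P1 indiff ⇒ q·1+(1-q)·3 = q·7+(1-q)·2 ⇒ q(-6) = (1-q)(-1) ⇒ q = 1/7
P2 indiff ⇒ p·4+(1-p)·5 = p·1+(1-p)·7 ⇒ p(3) = (1-p)(2) ⇒ p = 2/5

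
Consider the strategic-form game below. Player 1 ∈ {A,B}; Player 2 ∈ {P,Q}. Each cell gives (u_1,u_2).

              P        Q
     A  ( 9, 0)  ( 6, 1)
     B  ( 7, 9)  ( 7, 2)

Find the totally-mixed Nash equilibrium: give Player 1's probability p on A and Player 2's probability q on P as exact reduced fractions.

P1 mixes 7/8 on A; P2 mixes 1/3 on P

P1 indiff ⇒ q·9+(1-q)·6 = q·7+(1-q)·7 ⇒ q(2) = (1-q)(1) ⇒ q = 1/3
P2 indiff ⇒ p·0+(1-p)·9 = p·1+(1-p)·2 ⇒ p(-1) = (1-p)(-7) ⇒ p = 7/8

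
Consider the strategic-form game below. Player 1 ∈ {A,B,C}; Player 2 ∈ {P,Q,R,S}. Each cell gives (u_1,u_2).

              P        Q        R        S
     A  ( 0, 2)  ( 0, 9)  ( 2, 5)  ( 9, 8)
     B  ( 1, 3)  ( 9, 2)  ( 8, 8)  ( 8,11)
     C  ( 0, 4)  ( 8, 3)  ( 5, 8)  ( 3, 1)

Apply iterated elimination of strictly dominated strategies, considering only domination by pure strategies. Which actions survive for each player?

P1 drop C (B beats it: P:1>0 Q:9>8 R:8>5 S:8>3)
P2 drop P (R beats it: A:5>2 B:8>3)
P2 drop R (S beats it: A:8>5 B:11>8)
P1→{A,B} P2→{Q,S}

Remaining: P1:{A,B} P2:{Q,S}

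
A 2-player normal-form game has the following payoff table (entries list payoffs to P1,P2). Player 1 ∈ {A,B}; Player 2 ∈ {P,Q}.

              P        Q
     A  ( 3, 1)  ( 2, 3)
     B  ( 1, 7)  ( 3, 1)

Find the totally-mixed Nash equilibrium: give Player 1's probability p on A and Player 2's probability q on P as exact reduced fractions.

P1 indiff ⇒ q·3+(1-q)·2 = q·1+(1-q)·3 ⇒ q(2) = (1-q)(1) ⇒ q = 1/3
P2 indiff ⇒ p·1+(1-p)·7 = p·3+(1-p)·1 ⇒ p(-2) = (1-p)(-6) ⇒ p = 3/4

P1 mixes 3/4 on A; P2 mixes 1/3 on P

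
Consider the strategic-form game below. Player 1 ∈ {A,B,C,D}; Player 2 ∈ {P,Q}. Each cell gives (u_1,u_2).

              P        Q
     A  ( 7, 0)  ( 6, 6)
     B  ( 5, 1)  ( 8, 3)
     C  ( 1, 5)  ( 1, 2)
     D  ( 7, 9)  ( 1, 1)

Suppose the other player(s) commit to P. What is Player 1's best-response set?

u_1(A vs P) = 7
u_1(B vs P) = 5
u_1(C vs P) = 1
u_1(D vs P) = 7
max payoff 7 at {A,D}

argmax u_1 = {A,D}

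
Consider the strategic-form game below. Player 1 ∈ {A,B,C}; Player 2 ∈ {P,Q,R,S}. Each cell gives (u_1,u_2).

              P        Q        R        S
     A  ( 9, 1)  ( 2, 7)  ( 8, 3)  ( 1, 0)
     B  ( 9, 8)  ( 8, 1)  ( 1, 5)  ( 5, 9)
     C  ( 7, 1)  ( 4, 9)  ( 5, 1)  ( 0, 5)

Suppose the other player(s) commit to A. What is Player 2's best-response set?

argmax u_2 = {Q}

u_2(P vs A) = 1
u_2(Q vs A) = 7
u_2(R vs A) = 3
u_2(S vs A) = 0
max payoff 7 at {Q}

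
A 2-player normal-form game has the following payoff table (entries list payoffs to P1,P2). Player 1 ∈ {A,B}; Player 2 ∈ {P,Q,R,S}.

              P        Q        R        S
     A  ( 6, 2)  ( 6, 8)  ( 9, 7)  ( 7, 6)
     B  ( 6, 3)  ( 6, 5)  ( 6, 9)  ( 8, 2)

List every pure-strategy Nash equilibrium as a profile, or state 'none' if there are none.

NE set: (A,Q)

(A,P): not NE [P2→Q gives 8>2]
(A,Q): NE
(A,R): not NE [P2→Q gives 8>7]
(A,S): not NE [P1→B gives 8>7; P2→Q gives 8>6]
(B,P): not NE [P2→R gives 9>3]
(B,Q): not NE [P2→R gives 9>5]
(B,R): not NE [P1→A gives 9>6]
(B,S): not NE [P2→R gives 9>2]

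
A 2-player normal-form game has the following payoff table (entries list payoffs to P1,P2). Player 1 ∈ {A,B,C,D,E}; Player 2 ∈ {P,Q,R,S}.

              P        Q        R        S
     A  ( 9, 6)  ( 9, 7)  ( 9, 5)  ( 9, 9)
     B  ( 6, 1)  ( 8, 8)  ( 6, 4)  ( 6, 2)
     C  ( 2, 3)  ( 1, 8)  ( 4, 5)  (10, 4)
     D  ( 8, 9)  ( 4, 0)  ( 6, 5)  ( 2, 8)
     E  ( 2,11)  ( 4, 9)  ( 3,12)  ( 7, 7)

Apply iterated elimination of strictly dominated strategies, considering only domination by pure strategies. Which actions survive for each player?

P1 drop B (A beats it: P:9>6 Q:9>8 R:9>6 S:9>6)
P1 drop D (A beats it: P:9>8 Q:9>4 R:9>6 S:9>2)
P1 drop E (A beats it: P:9>2 Q:9>4 R:9>3 S:9>7)
P2 drop P (Q beats it: A:7>6 C:8>3)
P2 drop R (Q beats it: A:7>5 C:8>5)
P1→{A,C} P2→{Q,S}

Survivors P1:{A,C} P2:{Q,S}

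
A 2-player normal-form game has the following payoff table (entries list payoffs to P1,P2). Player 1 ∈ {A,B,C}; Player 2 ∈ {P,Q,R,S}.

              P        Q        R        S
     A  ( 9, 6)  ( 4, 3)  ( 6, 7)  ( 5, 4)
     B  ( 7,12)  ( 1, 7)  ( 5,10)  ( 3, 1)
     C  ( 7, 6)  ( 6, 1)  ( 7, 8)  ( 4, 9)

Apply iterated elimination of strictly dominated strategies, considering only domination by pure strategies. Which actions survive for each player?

Remaining: P1:{A,C} P2:{R,S}

P1 drop B (A beats it: P:9>7 Q:4>1 R:6>5 S:5>3)
P2 drop P (R beats it: A:7>6 C:8>6)
P2 drop Q (R beats it: A:7>3 C:8>1)
P1→{A,C} P2→{R,S}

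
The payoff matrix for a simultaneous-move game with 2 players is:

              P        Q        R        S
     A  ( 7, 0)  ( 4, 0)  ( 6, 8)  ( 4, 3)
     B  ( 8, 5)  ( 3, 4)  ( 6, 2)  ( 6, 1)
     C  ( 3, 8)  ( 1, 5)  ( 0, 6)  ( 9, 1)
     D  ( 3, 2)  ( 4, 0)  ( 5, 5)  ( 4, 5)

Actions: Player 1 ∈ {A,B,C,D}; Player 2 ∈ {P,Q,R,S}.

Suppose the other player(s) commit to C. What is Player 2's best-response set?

P2 best: {P}

u_2(P vs C) = 8
u_2(Q vs C) = 5
u_2(R vs C) = 6
u_2(S vs C) = 1
max payoff 8 at {P}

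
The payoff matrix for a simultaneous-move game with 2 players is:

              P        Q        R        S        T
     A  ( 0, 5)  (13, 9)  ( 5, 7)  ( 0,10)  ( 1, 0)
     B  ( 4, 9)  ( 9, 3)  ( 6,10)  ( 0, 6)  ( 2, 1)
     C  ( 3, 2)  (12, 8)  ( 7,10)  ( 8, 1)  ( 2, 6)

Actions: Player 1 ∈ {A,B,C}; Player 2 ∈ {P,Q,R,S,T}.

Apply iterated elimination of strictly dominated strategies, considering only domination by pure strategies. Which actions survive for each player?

P2 drop P (R beats it: A:7>5 B:10>9 C:10>2)
P2 drop T (Q beats it: A:9>0 B:3>1 C:8>6)
P1 drop B (C beats it: Q:12>9 R:7>6 S:8>0)
P1→{A,C} P2→{Q,R,S}

Survivors P1:{A,C} P2:{Q,R,S}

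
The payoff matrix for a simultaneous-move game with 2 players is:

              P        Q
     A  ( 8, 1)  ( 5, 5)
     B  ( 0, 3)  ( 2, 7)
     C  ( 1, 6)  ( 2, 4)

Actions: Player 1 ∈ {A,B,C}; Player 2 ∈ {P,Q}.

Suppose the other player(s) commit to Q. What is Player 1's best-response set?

u_1(A vs Q) = 5
u_1(B vs Q) = 2
u_1(C vs Q) = 2
max payoff 5 at {A}

P1 best: {A}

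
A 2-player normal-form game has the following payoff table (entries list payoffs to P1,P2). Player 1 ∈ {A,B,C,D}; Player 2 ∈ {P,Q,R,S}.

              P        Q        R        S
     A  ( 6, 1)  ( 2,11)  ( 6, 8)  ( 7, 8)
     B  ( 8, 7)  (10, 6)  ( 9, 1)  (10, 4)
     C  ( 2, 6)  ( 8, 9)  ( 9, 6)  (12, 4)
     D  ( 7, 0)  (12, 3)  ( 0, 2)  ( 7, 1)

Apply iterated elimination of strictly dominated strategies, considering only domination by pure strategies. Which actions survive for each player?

P1 drop A (B beats it: P:8>6 Q:10>2 R:9>6 S:10>7)
P2 drop R (Q beats it: B:6>1 C:9>6 D:3>2)
P2 drop S (Q beats it: B:6>4 C:9>4 D:3>1)
P1 drop C (B beats it: P:8>2 Q:10>8)
P1→{B,D} P2→{P,Q}

Survivors P1:{B,D} P2:{P,Q}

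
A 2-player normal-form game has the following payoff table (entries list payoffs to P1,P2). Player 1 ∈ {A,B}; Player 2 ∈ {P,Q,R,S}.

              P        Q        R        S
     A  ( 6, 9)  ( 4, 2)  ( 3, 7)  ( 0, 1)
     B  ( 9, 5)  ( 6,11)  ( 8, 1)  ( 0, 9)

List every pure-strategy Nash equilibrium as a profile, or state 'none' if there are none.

(A,P): not NE [P1→B gives 9>6]
(A,Q): not NE [P1→B gives 6>4; P2→P gives 9>2]
(A,R): not NE [P1→B gives 8>3; P2→P gives 9>7]
(A,S): not NE [P2→P gives 9>1]
(B,P): not NE [P2→Q gives 11>5]
(B,Q): NE
(B,R): not NE [P2→Q gives 11>1]
(B,S): not NE [P2→Q gives 11>9]

Nash profiles: (B,Q)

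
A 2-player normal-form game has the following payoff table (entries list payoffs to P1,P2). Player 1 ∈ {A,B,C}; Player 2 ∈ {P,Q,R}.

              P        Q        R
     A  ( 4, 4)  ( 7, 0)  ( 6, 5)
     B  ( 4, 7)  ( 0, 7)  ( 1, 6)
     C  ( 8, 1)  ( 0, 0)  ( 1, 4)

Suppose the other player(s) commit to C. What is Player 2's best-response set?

argmax u_2 = {R}

u_2(P vs C) = 1
u_2(Q vs C) = 0
u_2(R vs C) = 4
max payoff 4 at {R}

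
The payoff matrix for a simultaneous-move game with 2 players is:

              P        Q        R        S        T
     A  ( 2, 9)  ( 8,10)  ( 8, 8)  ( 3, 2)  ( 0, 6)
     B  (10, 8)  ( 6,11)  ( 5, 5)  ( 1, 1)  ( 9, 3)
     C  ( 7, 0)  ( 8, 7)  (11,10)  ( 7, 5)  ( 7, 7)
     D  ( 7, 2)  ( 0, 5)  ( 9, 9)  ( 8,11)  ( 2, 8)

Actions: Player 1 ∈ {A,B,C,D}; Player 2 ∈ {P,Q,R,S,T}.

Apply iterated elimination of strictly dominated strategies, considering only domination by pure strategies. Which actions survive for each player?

P2 drop P (Q beats it: A:10>9 B:11>8 C:7>0 D:5>2)
P2 drop T (R beats it: A:8>6 B:5>3 C:10>7 D:9>8)
P1 drop B (A beats it: Q:8>6 R:8>5 S:3>1)
P1→{A,C,D} P2→{Q,R,S}

IESDS → P1:{A,C,D} P2:{Q,R,S}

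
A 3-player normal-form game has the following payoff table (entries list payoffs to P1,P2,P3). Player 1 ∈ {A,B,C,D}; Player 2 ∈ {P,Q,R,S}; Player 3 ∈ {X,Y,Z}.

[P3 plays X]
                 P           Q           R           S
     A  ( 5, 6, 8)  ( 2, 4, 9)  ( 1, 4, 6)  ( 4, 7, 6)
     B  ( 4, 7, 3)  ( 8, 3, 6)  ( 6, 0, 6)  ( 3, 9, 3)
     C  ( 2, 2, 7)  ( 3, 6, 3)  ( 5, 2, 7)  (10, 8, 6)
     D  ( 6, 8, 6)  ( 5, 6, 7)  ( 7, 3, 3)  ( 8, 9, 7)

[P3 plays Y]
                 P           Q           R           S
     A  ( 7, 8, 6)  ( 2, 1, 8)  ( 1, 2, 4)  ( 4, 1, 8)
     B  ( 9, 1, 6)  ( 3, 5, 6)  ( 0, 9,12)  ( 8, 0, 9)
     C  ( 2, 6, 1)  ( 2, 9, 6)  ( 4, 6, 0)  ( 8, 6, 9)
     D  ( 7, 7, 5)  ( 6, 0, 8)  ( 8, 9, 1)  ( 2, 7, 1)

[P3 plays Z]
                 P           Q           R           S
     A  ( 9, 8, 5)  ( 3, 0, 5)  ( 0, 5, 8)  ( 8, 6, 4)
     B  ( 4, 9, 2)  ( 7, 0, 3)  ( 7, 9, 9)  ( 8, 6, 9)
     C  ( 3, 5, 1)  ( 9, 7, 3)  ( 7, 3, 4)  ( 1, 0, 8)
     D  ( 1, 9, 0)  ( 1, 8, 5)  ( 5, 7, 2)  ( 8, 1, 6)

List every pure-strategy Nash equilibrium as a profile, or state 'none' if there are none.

(A,P,X): not NE [P1→D gives 6>5; P2→S gives 7>6]
(A,P,Y): not NE [P1→B gives 9>7; P3→X gives 8>6]
(A,P,Z): not NE [P3→X gives 8>5]
(A,Q,X): not NE [P1→B gives 8>2; P2→S gives 7>4]
(A,Q,Y): not NE [P1→D gives 6>2; P2→P gives 8>1; P3→X gives 9>8]
(A,Q,Z): not NE [P1→C gives 9>3; P2→P gives 8>0; P3→X gives 9>5]
(A,R,X): not NE [P1→D gives 7>1; P2→S gives 7>4; P3→Z gives 8>6]
(A,R,Y): not NE [P1→D gives 8>1; P2→P gives 8>2; P3→Z gives 8>4]
(A,R,Z): not NE [P1→C gives 7>0; P2→P gives 8>5]
(A,S,X): not NE [P1→C gives 10>4; P3→Y gives 8>6]
(A,S,Y): not NE [P1→C gives 8>4; P2→P gives 8>1]
(A,S,Z): not NE [P2→P gives 8>6; P3→Y gives 8>4]
(B,P,X): not NE [P1→D gives 6>4; P2→S gives 9>7; P3→Y gives 6>3]
(B,P,Y): not NE [P2→R gives 9>1]
(B,P,Z): not NE [P1→A gives 9>4; P3→Y gives 6>2]
(B,Q,X): not NE [P2→S gives 9>3]
(B,Q,Y): not NE [P1→D gives 6>3; P2→R gives 9>5]
(B,Q,Z): not NE [P1→C gives 9>7; P2→R gives 9>0; P3→Y gives 6>3]
(B,R,X): not NE [P1→D gives 7>6; P2→S gives 9>0; P3→Y gives 12>6]
(B,R,Y): not NE [P1→D gives 8>0]
(B,R,Z): not NE [P3→Y gives 12>9]
(B,S,X): not NE [P1→C gives 10>3; P3→Z gives 9>3]
(B,S,Y): not NE [P2→R gives 9>0]
(B,S,Z): not NE [P2→R gives 9>6]
(C,P,X): not NE [P1→D gives 6>2; P2→S gives 8>2]
(C,P,Y): not NE [P1→B gives 9>2; P2→Q gives 9>6; P3→X gives 7>1]
(C,P,Z): not NE [P1→A gives 9>3; P2→Q gives 7>5; P3→X gives 7>1]
(C,Q,X): not NE [P1→B gives 8>3; P2→S gives 8>6; P3→Y gives 6>3]
(C,Q,Y): not NE [P1→D gives 6>2]
(C,Q,Z): not NE [P3→Y gives 6>3]
(C,R,X): not NE [P1→D gives 7>5; P2→S gives 8>2]
(C,R,Y): not NE [P1→D gives 8>4; P2→Q gives 9>6; P3→X gives 7>0]
(C,R,Z): not NE [P2→Q gives 7>3; P3→X gives 7>4]
(C,S,X): not NE [P3→Y gives 9>6]
(C,S,Y): not NE [P2→Q gives 9>6]
(C,S,Z): not NE [P1→D gives 8>1; P2→Q gives 7>0; P3→Y gives 9>8]
(D,P,X): not NE [P2→S gives 9>8]
(D,P,Y): not NE [P1→B gives 9>7; P2→R gives 9>7; P3→X gives 6>5]
(D,P,Z): not NE [P1→A gives 9>1; P3→X gives 6>0]
(D,Q,X): not NE [P1→B gives 8>5; P2→S gives 9>6; P3→Y gives 8>7]
(D,Q,Y): not NE [P2→R gives 9>0]
(D,Q,Z): not NE [P1→C gives 9>1; P2→P gives 9>8; P3→Y gives 8>5]
(D,R,X): not NE [P2→S gives 9>3]
(D,R,Y): not NE [P3→X gives 3>1]
(D,R,Z): not NE [P1→C gives 7>5; P2→P gives 9>7; P3→X gives 3>2]
(D,S,X): not NE [P1→C gives 10>8]
(D,S,Y): not NE [P1→C gives 8>2; P2→R gives 9>7; P3→X gives 7>1]
(D,S,Z): not NE [P2→P gives 9>1; P3→X gives 7>6]

PSNE: ∅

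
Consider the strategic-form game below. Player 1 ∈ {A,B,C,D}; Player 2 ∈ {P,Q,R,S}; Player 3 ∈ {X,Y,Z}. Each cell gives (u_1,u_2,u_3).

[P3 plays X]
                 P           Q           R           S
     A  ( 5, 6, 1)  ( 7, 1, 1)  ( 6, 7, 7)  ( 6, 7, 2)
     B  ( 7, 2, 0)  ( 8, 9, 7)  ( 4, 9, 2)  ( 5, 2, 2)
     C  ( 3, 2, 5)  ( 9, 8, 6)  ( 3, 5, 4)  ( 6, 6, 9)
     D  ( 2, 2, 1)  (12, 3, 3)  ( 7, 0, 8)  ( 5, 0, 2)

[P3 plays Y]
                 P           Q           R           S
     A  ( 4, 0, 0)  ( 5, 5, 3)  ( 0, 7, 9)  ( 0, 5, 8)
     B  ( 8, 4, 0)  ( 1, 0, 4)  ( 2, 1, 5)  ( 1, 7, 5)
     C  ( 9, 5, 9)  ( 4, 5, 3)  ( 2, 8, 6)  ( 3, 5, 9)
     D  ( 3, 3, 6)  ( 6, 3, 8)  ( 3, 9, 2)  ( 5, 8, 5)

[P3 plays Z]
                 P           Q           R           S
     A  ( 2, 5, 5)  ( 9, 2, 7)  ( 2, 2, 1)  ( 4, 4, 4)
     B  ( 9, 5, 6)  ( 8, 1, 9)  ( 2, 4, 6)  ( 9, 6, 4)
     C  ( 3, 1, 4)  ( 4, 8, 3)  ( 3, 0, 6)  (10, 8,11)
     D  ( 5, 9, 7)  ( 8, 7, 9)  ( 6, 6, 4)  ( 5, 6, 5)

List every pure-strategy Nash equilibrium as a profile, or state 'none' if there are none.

Nash profiles: (C,S,Z)

(A,P,X): not NE [P1→B gives 7>5; P2→S gives 7>6; P3→Z gives 5>1]
(A,P,Y): not NE [P1→C gives 9>4; P2→R gives 7>0; P3→Z gives 5>0]
(A,P,Z): not NE [P1→B gives 9>2]
(A,Q,X): not NE [P1→D gives 12>7; P2→S gives 7>1; P3→Z gives 7>1]
(A,Q,Y): not NE [P1→D gives 6>5; P2→R gives 7>5; P3→Z gives 7>3]
(A,Q,Z): not NE [P2→P gives 5>2]
(A,R,X): not NE [P1→D gives 7>6; P3→Y gives 9>7]
(A,R,Y): not NE [P1→D gives 3>0]
(A,R,Z): not NE [P1→D gives 6>2; P2→P gives 5>2; P3→Y gives 9>1]
(A,S,X): not NE [P3→Y gives 8>2]
(A,S,Y): not NE [P1→D gives 5>0; P2→R gives 7>5]
(A,S,Z): not NE [P1→C gives 10>4; P2→P gives 5>4; P3→Y gives 8>4]
(B,P,X): not NE [P2→R gives 9>2; P3→Z gives 6>0]
(B,P,Y): not NE [P1→C gives 9>8; P2→S gives 7>4; P3→Z gives 6>0]
(B,P,Z): not NE [P2→S gives 6>5]
(B,Q,X): not NE [P1→D gives 12>8; P3→Z gives 9>7]
(B,Q,Y): not NE [P1→D gives 6>1; P2→S gives 7>0; P3→Z gives 9>4]
(B,Q,Z): not NE [P1→A gives 9>8; P2→S gives 6>1]
(B,R,X): not NE [P1→D gives 7>4; P3→Z gives 6>2]
(B,R,Y): not NE [P1→D gives 3>2; P2→S gives 7>1; P3→Z gives 6>5]
(B,R,Z): not NE [P1→D gives 6>2; P2→S gives 6>4]
(B,S,X): not NE [P1→C gives 6>5; P2→R gives 9>2; P3→Y gives 5>2]
(B,S,Y): not NE [P1→D gives 5>1]
(B,S,Z): not NE [P1→C gives 10>9; P3→Y gives 5>4]
(C,P,X): not NE [P1→B gives 7>3; P2→Q gives 8>2; P3→Y gives 9>5]
(C,P,Y): not NE [P2→R gives 8>5]
(C,P,Z): not NE [P1→B gives 9>3; P2→S gives 8>1; P3→Y gives 9>4]
(C,Q,X): not NE [P1→D gives 12>9]
(C,Q,Y): not NE [P1→D gives 6>4; P2→R gives 8>5; P3→X gives 6>3]
(C,Q,Z): not NE [P1→A gives 9>4; P3→X gives 6>3]
(C,R,X): not NE [P1→D gives 7>3; P2→Q gives 8>5; P3→Z gives 6>4]
(C,R,Y): not NE [P1→D gives 3>2]
(C,R,Z): not NE [P1→D gives 6>3; P2→S gives 8>0]
(C,S,X): not NE [P2→Q gives 8>6; P3→Z gives 11>9]
(C,S,Y): not NE [P1→D gives 5>3; P2→R gives 8>5; P3→Z gives 11>9]
(C,S,Z): NE
(D,P,X): not NE [P1→B gives 7>2; P2→Q gives 3>2; P3→Z gives 7>1]
(D,P,Y): not NE [P1→C gives 9>3; P2→R gives 9>3; P3→Z gives 7>6]
(D,P,Z): not NE [P1→B gives 9>5]
(D,Q,X): not NE [P3→Z gives 9>3]
(D,Q,Y): not NE [P2→R gives 9>3; P3→Z gives 9>8]
(D,Q,Z): not NE [P1→A gives 9>8; P2→P gives 9>7]
(D,R,X): not NE [P2→Q gives 3>0]
(D,R,Y): not NE [P3→X gives 8>2]
(D,R,Z): not NE [P2→P gives 9>6; P3→X gives 8>4]
(D,S,X): not NE [P1→C gives 6>5; P2→Q gives 3>0; P3→Z gives 5>2]
(D,S,Y): not NE [P2→R gives 9>8]
(D,S,Z): not NE [P1→C gives 10>5; P2→P gives 9>6]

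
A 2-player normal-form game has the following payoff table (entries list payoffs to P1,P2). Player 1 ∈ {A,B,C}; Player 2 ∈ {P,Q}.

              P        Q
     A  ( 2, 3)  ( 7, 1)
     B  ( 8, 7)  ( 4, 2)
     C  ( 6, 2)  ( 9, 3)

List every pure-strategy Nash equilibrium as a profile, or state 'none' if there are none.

Nash profiles: (B,P), (C,Q)

(A,P): not NE [P1→B gives 8>2]
(A,Q): not NE [P1→C gives 9>7; P2→P gives 3>1]
(B,P): NE
(B,Q): not NE [P1→C gives 9>4; P2→P gives 7>2]
(C,P): not NE [P1→B gives 8>6; P2→Q gives 3>2]
(C,Q): NE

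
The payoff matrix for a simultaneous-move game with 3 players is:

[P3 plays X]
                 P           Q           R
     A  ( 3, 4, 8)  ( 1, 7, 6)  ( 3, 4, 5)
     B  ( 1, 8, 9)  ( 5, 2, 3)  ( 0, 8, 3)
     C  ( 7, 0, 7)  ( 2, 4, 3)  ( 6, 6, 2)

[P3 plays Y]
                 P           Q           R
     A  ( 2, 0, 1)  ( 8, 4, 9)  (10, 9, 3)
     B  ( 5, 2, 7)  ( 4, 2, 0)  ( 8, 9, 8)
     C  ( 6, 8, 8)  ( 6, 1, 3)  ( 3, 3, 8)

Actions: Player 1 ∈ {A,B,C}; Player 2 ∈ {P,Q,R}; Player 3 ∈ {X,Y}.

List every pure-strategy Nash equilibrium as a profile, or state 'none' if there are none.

PSNE = {(C,P,Y)}

(A,P,X): not NE [P1→C gives 7>3; P2→Q gives 7>4]
(A,P,Y): not NE [P1→C gives 6>2; P2→R gives 9>0; P3→X gives 8>1]
(A,Q,X): not NE [P1→B gives 5>1; P3→Y gives 9>6]
(A,Q,Y): not NE [P2→R gives 9>4]
(A,R,X): not NE [P1→C gives 6>3; P2→Q gives 7>4]
(A,R,Y): not NE [P3→X gives 5>3]
(B,P,X): not NE [P1→C gives 7>1]
(B,P,Y): not NE [P1→C gives 6>5; P2→R gives 9>2; P3→X gives 9>7]
(B,Q,X): not NE [P2→R gives 8>2]
(B,Q,Y): not NE [P1→A gives 8>4; P2→R gives 9>2; P3→X gives 3>0]
(B,R,X): not NE [P1→C gives 6>0; P3→Y gives 8>3]
(B,R,Y): not NE [P1→A gives 10>8]
(C,P,X): not NE [P2→R gives 6>0; P3→Y gives 8>7]
(C,P,Y): NE
(C,Q,X): not NE [P1→B gives 5>2; P2→R gives 6>4]
(C,Q,Y): not NE [P1→A gives 8>6; P2→P gives 8>1]
(C,R,X): not NE [P3→Y gives 8>2]
(C,R,Y): not NE [P1→A gives 10>3; P2→P gives 8>3]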